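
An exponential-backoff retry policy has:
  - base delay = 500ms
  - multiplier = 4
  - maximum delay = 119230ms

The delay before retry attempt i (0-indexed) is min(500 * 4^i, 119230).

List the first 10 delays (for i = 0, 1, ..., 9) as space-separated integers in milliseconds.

Answer: 500 2000 8000 32000 119230 119230 119230 119230 119230 119230

Derivation:
Computing each delay:
  i=0: min(500*4^0, 119230) = 500
  i=1: min(500*4^1, 119230) = 2000
  i=2: min(500*4^2, 119230) = 8000
  i=3: min(500*4^3, 119230) = 32000
  i=4: min(500*4^4, 119230) = 119230
  i=5: min(500*4^5, 119230) = 119230
  i=6: min(500*4^6, 119230) = 119230
  i=7: min(500*4^7, 119230) = 119230
  i=8: min(500*4^8, 119230) = 119230
  i=9: min(500*4^9, 119230) = 119230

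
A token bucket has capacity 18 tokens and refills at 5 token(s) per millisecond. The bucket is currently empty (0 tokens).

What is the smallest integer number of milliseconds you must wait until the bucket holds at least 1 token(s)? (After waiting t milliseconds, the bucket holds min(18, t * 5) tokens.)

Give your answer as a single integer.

Answer: 1

Derivation:
Need t * 5 >= 1, so t >= 1/5.
Smallest integer t = ceil(1/5) = 1.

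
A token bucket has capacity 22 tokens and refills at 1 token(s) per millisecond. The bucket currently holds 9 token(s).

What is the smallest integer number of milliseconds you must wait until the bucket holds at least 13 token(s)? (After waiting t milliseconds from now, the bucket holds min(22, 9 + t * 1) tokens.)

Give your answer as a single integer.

Need 9 + t * 1 >= 13, so t >= 4/1.
Smallest integer t = ceil(4/1) = 4.

Answer: 4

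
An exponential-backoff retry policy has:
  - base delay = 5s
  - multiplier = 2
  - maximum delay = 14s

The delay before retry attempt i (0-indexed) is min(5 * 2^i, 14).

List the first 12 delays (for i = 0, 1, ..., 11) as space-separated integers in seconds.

Answer: 5 10 14 14 14 14 14 14 14 14 14 14

Derivation:
Computing each delay:
  i=0: min(5*2^0, 14) = 5
  i=1: min(5*2^1, 14) = 10
  i=2: min(5*2^2, 14) = 14
  i=3: min(5*2^3, 14) = 14
  i=4: min(5*2^4, 14) = 14
  i=5: min(5*2^5, 14) = 14
  i=6: min(5*2^6, 14) = 14
  i=7: min(5*2^7, 14) = 14
  i=8: min(5*2^8, 14) = 14
  i=9: min(5*2^9, 14) = 14
  i=10: min(5*2^10, 14) = 14
  i=11: min(5*2^11, 14) = 14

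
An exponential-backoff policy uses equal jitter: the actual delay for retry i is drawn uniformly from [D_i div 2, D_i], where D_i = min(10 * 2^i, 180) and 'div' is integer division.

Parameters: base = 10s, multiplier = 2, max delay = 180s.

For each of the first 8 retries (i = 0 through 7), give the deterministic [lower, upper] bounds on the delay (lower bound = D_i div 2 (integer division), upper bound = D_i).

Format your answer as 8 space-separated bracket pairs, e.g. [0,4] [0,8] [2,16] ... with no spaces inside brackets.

Answer: [5,10] [10,20] [20,40] [40,80] [80,160] [90,180] [90,180] [90,180]

Derivation:
Computing bounds per retry:
  i=0: D_i=min(10*2^0,180)=10, bounds=[5,10]
  i=1: D_i=min(10*2^1,180)=20, bounds=[10,20]
  i=2: D_i=min(10*2^2,180)=40, bounds=[20,40]
  i=3: D_i=min(10*2^3,180)=80, bounds=[40,80]
  i=4: D_i=min(10*2^4,180)=160, bounds=[80,160]
  i=5: D_i=min(10*2^5,180)=180, bounds=[90,180]
  i=6: D_i=min(10*2^6,180)=180, bounds=[90,180]
  i=7: D_i=min(10*2^7,180)=180, bounds=[90,180]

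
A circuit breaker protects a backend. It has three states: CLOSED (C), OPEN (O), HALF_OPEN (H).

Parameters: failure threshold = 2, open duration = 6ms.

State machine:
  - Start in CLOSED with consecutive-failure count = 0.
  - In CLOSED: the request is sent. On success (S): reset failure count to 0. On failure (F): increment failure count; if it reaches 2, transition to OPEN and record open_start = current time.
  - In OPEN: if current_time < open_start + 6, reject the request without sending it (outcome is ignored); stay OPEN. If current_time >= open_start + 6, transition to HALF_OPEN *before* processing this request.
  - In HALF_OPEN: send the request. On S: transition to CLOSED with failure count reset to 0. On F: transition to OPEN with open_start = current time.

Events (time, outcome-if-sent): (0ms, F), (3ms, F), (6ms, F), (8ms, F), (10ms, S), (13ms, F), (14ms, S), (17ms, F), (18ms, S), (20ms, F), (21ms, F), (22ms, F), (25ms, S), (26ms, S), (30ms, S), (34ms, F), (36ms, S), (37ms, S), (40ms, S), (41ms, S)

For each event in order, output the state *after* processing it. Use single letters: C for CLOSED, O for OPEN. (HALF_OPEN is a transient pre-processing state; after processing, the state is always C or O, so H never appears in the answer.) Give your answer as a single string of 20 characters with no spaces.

State after each event:
  event#1 t=0ms outcome=F: state=CLOSED
  event#2 t=3ms outcome=F: state=OPEN
  event#3 t=6ms outcome=F: state=OPEN
  event#4 t=8ms outcome=F: state=OPEN
  event#5 t=10ms outcome=S: state=CLOSED
  event#6 t=13ms outcome=F: state=CLOSED
  event#7 t=14ms outcome=S: state=CLOSED
  event#8 t=17ms outcome=F: state=CLOSED
  event#9 t=18ms outcome=S: state=CLOSED
  event#10 t=20ms outcome=F: state=CLOSED
  event#11 t=21ms outcome=F: state=OPEN
  event#12 t=22ms outcome=F: state=OPEN
  event#13 t=25ms outcome=S: state=OPEN
  event#14 t=26ms outcome=S: state=OPEN
  event#15 t=30ms outcome=S: state=CLOSED
  event#16 t=34ms outcome=F: state=CLOSED
  event#17 t=36ms outcome=S: state=CLOSED
  event#18 t=37ms outcome=S: state=CLOSED
  event#19 t=40ms outcome=S: state=CLOSED
  event#20 t=41ms outcome=S: state=CLOSED

Answer: COOOCCCCCCOOOOCCCCCC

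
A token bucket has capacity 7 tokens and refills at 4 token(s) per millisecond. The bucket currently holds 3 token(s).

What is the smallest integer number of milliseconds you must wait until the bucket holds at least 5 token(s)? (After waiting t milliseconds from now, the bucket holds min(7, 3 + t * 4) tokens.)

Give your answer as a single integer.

Need 3 + t * 4 >= 5, so t >= 2/4.
Smallest integer t = ceil(2/4) = 1.

Answer: 1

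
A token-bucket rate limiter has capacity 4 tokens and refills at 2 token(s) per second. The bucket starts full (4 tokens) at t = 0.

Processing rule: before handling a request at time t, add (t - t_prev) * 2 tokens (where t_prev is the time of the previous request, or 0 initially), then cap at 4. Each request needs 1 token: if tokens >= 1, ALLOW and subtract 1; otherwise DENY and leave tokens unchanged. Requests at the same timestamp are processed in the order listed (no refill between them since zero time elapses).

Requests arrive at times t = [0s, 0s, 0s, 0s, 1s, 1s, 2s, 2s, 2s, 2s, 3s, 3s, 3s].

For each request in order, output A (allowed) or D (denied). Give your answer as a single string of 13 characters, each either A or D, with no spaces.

Simulating step by step:
  req#1 t=0s: ALLOW
  req#2 t=0s: ALLOW
  req#3 t=0s: ALLOW
  req#4 t=0s: ALLOW
  req#5 t=1s: ALLOW
  req#6 t=1s: ALLOW
  req#7 t=2s: ALLOW
  req#8 t=2s: ALLOW
  req#9 t=2s: DENY
  req#10 t=2s: DENY
  req#11 t=3s: ALLOW
  req#12 t=3s: ALLOW
  req#13 t=3s: DENY

Answer: AAAAAAAADDAAD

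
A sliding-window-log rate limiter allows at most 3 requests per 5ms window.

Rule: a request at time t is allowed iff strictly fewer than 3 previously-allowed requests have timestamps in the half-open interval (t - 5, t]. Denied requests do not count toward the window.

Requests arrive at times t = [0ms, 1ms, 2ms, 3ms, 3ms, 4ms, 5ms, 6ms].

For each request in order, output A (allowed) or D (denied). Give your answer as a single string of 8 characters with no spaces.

Answer: AAADDDAA

Derivation:
Tracking allowed requests in the window:
  req#1 t=0ms: ALLOW
  req#2 t=1ms: ALLOW
  req#3 t=2ms: ALLOW
  req#4 t=3ms: DENY
  req#5 t=3ms: DENY
  req#6 t=4ms: DENY
  req#7 t=5ms: ALLOW
  req#8 t=6ms: ALLOW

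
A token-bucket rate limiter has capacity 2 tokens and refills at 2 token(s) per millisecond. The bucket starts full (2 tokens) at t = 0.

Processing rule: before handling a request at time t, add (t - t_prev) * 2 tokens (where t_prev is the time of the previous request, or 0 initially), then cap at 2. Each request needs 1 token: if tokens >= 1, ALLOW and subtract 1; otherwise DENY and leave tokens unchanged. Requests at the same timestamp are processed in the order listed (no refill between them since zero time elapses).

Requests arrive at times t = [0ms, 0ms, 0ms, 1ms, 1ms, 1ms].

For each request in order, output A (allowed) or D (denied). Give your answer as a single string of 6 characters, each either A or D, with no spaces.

Answer: AADAAD

Derivation:
Simulating step by step:
  req#1 t=0ms: ALLOW
  req#2 t=0ms: ALLOW
  req#3 t=0ms: DENY
  req#4 t=1ms: ALLOW
  req#5 t=1ms: ALLOW
  req#6 t=1ms: DENY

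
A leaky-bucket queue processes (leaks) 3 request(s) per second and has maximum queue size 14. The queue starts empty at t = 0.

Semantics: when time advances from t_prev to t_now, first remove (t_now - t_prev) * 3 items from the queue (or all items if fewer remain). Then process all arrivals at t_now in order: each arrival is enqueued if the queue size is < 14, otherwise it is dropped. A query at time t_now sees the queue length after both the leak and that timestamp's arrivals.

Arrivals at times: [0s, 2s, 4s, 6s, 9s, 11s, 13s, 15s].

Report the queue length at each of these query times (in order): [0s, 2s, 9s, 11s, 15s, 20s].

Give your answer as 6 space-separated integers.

Answer: 1 1 1 1 1 0

Derivation:
Queue lengths at query times:
  query t=0s: backlog = 1
  query t=2s: backlog = 1
  query t=9s: backlog = 1
  query t=11s: backlog = 1
  query t=15s: backlog = 1
  query t=20s: backlog = 0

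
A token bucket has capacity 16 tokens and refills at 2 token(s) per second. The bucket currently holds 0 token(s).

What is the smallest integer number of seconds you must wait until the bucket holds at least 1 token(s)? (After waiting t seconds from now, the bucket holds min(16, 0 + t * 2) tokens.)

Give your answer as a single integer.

Answer: 1

Derivation:
Need 0 + t * 2 >= 1, so t >= 1/2.
Smallest integer t = ceil(1/2) = 1.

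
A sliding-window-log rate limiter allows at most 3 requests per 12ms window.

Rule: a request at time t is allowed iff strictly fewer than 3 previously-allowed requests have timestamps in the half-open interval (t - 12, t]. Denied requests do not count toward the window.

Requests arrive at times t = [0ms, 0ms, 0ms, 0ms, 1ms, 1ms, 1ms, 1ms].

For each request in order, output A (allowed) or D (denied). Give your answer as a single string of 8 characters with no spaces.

Answer: AAADDDDD

Derivation:
Tracking allowed requests in the window:
  req#1 t=0ms: ALLOW
  req#2 t=0ms: ALLOW
  req#3 t=0ms: ALLOW
  req#4 t=0ms: DENY
  req#5 t=1ms: DENY
  req#6 t=1ms: DENY
  req#7 t=1ms: DENY
  req#8 t=1ms: DENY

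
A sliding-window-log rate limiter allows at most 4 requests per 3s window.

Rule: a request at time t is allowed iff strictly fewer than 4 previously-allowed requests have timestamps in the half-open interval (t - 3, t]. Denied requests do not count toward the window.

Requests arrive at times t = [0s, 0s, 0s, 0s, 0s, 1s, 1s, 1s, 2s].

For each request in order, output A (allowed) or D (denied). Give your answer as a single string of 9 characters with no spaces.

Tracking allowed requests in the window:
  req#1 t=0s: ALLOW
  req#2 t=0s: ALLOW
  req#3 t=0s: ALLOW
  req#4 t=0s: ALLOW
  req#5 t=0s: DENY
  req#6 t=1s: DENY
  req#7 t=1s: DENY
  req#8 t=1s: DENY
  req#9 t=2s: DENY

Answer: AAAADDDDD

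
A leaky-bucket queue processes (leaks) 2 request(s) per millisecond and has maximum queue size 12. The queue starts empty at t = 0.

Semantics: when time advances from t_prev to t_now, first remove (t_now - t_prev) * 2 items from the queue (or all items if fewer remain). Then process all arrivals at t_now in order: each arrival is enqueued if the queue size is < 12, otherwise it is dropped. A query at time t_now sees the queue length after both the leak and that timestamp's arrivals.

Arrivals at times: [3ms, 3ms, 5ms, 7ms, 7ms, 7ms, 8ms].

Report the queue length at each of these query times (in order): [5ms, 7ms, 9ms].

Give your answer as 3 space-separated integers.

Answer: 1 3 0

Derivation:
Queue lengths at query times:
  query t=5ms: backlog = 1
  query t=7ms: backlog = 3
  query t=9ms: backlog = 0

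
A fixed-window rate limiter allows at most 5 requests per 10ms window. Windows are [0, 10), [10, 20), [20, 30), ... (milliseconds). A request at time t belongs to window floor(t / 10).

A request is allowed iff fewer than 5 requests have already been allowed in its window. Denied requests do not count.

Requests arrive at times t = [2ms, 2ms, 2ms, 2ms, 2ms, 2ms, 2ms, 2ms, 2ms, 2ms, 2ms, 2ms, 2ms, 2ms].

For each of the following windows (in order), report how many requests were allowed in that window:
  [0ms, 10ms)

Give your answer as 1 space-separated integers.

Processing requests:
  req#1 t=2ms (window 0): ALLOW
  req#2 t=2ms (window 0): ALLOW
  req#3 t=2ms (window 0): ALLOW
  req#4 t=2ms (window 0): ALLOW
  req#5 t=2ms (window 0): ALLOW
  req#6 t=2ms (window 0): DENY
  req#7 t=2ms (window 0): DENY
  req#8 t=2ms (window 0): DENY
  req#9 t=2ms (window 0): DENY
  req#10 t=2ms (window 0): DENY
  req#11 t=2ms (window 0): DENY
  req#12 t=2ms (window 0): DENY
  req#13 t=2ms (window 0): DENY
  req#14 t=2ms (window 0): DENY

Allowed counts by window: 5

Answer: 5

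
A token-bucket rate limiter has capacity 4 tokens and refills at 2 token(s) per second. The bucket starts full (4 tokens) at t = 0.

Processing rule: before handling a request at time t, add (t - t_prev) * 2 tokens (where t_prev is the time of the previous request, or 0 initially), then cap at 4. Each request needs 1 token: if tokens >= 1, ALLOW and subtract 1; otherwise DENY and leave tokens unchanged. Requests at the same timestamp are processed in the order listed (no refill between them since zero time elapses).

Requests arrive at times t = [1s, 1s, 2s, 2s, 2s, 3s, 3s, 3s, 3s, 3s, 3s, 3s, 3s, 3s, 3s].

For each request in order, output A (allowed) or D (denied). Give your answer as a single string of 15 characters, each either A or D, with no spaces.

Answer: AAAAAAAADDDDDDD

Derivation:
Simulating step by step:
  req#1 t=1s: ALLOW
  req#2 t=1s: ALLOW
  req#3 t=2s: ALLOW
  req#4 t=2s: ALLOW
  req#5 t=2s: ALLOW
  req#6 t=3s: ALLOW
  req#7 t=3s: ALLOW
  req#8 t=3s: ALLOW
  req#9 t=3s: DENY
  req#10 t=3s: DENY
  req#11 t=3s: DENY
  req#12 t=3s: DENY
  req#13 t=3s: DENY
  req#14 t=3s: DENY
  req#15 t=3s: DENY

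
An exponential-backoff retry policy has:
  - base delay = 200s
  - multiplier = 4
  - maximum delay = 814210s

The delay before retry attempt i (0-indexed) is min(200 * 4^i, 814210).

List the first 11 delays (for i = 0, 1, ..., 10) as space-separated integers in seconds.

Computing each delay:
  i=0: min(200*4^0, 814210) = 200
  i=1: min(200*4^1, 814210) = 800
  i=2: min(200*4^2, 814210) = 3200
  i=3: min(200*4^3, 814210) = 12800
  i=4: min(200*4^4, 814210) = 51200
  i=5: min(200*4^5, 814210) = 204800
  i=6: min(200*4^6, 814210) = 814210
  i=7: min(200*4^7, 814210) = 814210
  i=8: min(200*4^8, 814210) = 814210
  i=9: min(200*4^9, 814210) = 814210
  i=10: min(200*4^10, 814210) = 814210

Answer: 200 800 3200 12800 51200 204800 814210 814210 814210 814210 814210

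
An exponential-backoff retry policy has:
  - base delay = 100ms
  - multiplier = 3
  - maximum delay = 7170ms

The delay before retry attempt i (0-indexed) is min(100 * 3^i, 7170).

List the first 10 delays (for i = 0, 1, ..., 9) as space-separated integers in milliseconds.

Computing each delay:
  i=0: min(100*3^0, 7170) = 100
  i=1: min(100*3^1, 7170) = 300
  i=2: min(100*3^2, 7170) = 900
  i=3: min(100*3^3, 7170) = 2700
  i=4: min(100*3^4, 7170) = 7170
  i=5: min(100*3^5, 7170) = 7170
  i=6: min(100*3^6, 7170) = 7170
  i=7: min(100*3^7, 7170) = 7170
  i=8: min(100*3^8, 7170) = 7170
  i=9: min(100*3^9, 7170) = 7170

Answer: 100 300 900 2700 7170 7170 7170 7170 7170 7170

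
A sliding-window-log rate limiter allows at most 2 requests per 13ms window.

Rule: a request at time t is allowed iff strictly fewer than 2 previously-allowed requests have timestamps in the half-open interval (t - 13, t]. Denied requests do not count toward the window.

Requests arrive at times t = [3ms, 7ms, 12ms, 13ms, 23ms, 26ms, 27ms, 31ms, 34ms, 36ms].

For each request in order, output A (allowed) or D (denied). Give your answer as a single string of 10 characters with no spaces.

Tracking allowed requests in the window:
  req#1 t=3ms: ALLOW
  req#2 t=7ms: ALLOW
  req#3 t=12ms: DENY
  req#4 t=13ms: DENY
  req#5 t=23ms: ALLOW
  req#6 t=26ms: ALLOW
  req#7 t=27ms: DENY
  req#8 t=31ms: DENY
  req#9 t=34ms: DENY
  req#10 t=36ms: ALLOW

Answer: AADDAADDDA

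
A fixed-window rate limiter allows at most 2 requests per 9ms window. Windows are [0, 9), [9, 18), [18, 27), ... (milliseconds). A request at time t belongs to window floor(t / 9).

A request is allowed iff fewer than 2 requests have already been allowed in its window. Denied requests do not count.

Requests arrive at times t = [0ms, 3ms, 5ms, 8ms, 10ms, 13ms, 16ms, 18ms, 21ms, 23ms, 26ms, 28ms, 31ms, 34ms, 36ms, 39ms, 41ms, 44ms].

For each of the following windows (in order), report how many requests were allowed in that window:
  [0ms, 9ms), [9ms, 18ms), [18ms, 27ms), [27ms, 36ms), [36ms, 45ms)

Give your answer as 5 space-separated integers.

Answer: 2 2 2 2 2

Derivation:
Processing requests:
  req#1 t=0ms (window 0): ALLOW
  req#2 t=3ms (window 0): ALLOW
  req#3 t=5ms (window 0): DENY
  req#4 t=8ms (window 0): DENY
  req#5 t=10ms (window 1): ALLOW
  req#6 t=13ms (window 1): ALLOW
  req#7 t=16ms (window 1): DENY
  req#8 t=18ms (window 2): ALLOW
  req#9 t=21ms (window 2): ALLOW
  req#10 t=23ms (window 2): DENY
  req#11 t=26ms (window 2): DENY
  req#12 t=28ms (window 3): ALLOW
  req#13 t=31ms (window 3): ALLOW
  req#14 t=34ms (window 3): DENY
  req#15 t=36ms (window 4): ALLOW
  req#16 t=39ms (window 4): ALLOW
  req#17 t=41ms (window 4): DENY
  req#18 t=44ms (window 4): DENY

Allowed counts by window: 2 2 2 2 2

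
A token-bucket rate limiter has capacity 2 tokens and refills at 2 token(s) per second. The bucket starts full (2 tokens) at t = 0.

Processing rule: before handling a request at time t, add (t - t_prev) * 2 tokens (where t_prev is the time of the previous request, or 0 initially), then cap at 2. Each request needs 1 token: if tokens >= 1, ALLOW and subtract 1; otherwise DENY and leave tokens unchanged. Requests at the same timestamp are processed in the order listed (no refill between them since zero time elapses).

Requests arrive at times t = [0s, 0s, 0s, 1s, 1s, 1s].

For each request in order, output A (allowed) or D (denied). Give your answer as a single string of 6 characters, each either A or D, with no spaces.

Simulating step by step:
  req#1 t=0s: ALLOW
  req#2 t=0s: ALLOW
  req#3 t=0s: DENY
  req#4 t=1s: ALLOW
  req#5 t=1s: ALLOW
  req#6 t=1s: DENY

Answer: AADAAD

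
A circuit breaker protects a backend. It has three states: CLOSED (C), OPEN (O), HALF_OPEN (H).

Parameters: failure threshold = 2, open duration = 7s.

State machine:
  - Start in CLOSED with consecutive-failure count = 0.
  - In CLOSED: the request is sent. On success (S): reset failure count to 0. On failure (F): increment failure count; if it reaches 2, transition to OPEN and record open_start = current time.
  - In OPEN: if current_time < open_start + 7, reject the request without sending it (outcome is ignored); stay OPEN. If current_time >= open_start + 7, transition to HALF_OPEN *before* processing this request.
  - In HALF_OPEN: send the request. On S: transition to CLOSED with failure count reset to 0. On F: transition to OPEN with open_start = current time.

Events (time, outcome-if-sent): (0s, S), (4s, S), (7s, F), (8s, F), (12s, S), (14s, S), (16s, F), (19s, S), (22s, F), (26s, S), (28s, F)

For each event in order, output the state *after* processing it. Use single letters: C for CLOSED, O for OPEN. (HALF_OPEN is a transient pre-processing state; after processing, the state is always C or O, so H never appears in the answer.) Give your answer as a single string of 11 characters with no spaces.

Answer: CCCOOOOOOCC

Derivation:
State after each event:
  event#1 t=0s outcome=S: state=CLOSED
  event#2 t=4s outcome=S: state=CLOSED
  event#3 t=7s outcome=F: state=CLOSED
  event#4 t=8s outcome=F: state=OPEN
  event#5 t=12s outcome=S: state=OPEN
  event#6 t=14s outcome=S: state=OPEN
  event#7 t=16s outcome=F: state=OPEN
  event#8 t=19s outcome=S: state=OPEN
  event#9 t=22s outcome=F: state=OPEN
  event#10 t=26s outcome=S: state=CLOSED
  event#11 t=28s outcome=F: state=CLOSED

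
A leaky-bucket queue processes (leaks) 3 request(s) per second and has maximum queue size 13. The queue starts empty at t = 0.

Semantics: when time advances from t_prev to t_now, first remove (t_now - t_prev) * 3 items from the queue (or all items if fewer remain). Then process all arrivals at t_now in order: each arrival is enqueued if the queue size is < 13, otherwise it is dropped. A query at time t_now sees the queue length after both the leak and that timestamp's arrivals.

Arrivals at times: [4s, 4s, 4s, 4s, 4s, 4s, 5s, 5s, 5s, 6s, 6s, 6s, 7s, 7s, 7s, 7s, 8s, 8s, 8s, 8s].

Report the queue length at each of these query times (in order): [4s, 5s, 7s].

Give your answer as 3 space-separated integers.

Answer: 6 6 7

Derivation:
Queue lengths at query times:
  query t=4s: backlog = 6
  query t=5s: backlog = 6
  query t=7s: backlog = 7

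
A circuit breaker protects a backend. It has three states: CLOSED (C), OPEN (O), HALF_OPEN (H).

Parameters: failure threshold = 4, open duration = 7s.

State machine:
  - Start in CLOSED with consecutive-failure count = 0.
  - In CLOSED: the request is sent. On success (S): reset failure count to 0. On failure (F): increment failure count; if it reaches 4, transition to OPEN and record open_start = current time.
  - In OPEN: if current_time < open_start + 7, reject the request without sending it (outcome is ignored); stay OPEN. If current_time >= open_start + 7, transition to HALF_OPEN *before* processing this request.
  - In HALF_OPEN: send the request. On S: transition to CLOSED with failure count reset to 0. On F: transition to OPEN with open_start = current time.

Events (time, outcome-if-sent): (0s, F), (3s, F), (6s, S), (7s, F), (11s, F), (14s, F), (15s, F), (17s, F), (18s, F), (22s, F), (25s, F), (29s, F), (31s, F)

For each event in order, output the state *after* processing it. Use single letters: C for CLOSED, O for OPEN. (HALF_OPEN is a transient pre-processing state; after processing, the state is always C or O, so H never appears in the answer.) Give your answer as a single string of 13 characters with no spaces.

Answer: CCCCCCOOOOOOO

Derivation:
State after each event:
  event#1 t=0s outcome=F: state=CLOSED
  event#2 t=3s outcome=F: state=CLOSED
  event#3 t=6s outcome=S: state=CLOSED
  event#4 t=7s outcome=F: state=CLOSED
  event#5 t=11s outcome=F: state=CLOSED
  event#6 t=14s outcome=F: state=CLOSED
  event#7 t=15s outcome=F: state=OPEN
  event#8 t=17s outcome=F: state=OPEN
  event#9 t=18s outcome=F: state=OPEN
  event#10 t=22s outcome=F: state=OPEN
  event#11 t=25s outcome=F: state=OPEN
  event#12 t=29s outcome=F: state=OPEN
  event#13 t=31s outcome=F: state=OPEN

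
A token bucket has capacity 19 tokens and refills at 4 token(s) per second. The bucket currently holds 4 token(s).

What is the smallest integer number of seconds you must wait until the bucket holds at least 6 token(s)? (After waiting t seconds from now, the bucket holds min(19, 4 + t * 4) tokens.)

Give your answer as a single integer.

Answer: 1

Derivation:
Need 4 + t * 4 >= 6, so t >= 2/4.
Smallest integer t = ceil(2/4) = 1.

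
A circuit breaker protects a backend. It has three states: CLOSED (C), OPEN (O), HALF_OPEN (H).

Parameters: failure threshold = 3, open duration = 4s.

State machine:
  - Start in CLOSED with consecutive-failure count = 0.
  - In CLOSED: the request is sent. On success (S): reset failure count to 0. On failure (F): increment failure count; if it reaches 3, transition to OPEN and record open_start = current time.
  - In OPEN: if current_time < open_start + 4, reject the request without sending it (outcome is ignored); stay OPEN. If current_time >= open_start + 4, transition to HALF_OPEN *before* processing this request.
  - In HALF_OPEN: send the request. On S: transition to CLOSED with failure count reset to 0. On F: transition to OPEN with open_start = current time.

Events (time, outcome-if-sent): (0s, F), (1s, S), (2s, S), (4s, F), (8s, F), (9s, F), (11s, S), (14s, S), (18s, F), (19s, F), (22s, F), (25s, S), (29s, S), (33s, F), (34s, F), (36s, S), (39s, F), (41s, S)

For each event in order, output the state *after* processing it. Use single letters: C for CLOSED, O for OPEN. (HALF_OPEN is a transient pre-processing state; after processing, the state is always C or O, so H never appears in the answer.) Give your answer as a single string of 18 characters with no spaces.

Answer: CCCCCOOCCCOOCCCCCC

Derivation:
State after each event:
  event#1 t=0s outcome=F: state=CLOSED
  event#2 t=1s outcome=S: state=CLOSED
  event#3 t=2s outcome=S: state=CLOSED
  event#4 t=4s outcome=F: state=CLOSED
  event#5 t=8s outcome=F: state=CLOSED
  event#6 t=9s outcome=F: state=OPEN
  event#7 t=11s outcome=S: state=OPEN
  event#8 t=14s outcome=S: state=CLOSED
  event#9 t=18s outcome=F: state=CLOSED
  event#10 t=19s outcome=F: state=CLOSED
  event#11 t=22s outcome=F: state=OPEN
  event#12 t=25s outcome=S: state=OPEN
  event#13 t=29s outcome=S: state=CLOSED
  event#14 t=33s outcome=F: state=CLOSED
  event#15 t=34s outcome=F: state=CLOSED
  event#16 t=36s outcome=S: state=CLOSED
  event#17 t=39s outcome=F: state=CLOSED
  event#18 t=41s outcome=S: state=CLOSED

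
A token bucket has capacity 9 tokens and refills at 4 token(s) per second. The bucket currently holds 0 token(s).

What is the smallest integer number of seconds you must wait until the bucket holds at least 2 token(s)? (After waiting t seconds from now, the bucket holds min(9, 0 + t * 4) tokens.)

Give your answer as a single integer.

Answer: 1

Derivation:
Need 0 + t * 4 >= 2, so t >= 2/4.
Smallest integer t = ceil(2/4) = 1.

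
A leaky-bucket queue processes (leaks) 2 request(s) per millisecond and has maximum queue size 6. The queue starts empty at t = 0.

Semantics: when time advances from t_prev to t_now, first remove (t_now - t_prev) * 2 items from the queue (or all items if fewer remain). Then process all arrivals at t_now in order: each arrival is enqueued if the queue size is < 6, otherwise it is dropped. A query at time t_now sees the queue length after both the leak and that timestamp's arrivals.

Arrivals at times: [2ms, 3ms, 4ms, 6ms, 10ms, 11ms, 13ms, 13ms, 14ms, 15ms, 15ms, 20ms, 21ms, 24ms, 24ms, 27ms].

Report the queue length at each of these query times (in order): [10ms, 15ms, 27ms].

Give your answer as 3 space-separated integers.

Answer: 1 2 1

Derivation:
Queue lengths at query times:
  query t=10ms: backlog = 1
  query t=15ms: backlog = 2
  query t=27ms: backlog = 1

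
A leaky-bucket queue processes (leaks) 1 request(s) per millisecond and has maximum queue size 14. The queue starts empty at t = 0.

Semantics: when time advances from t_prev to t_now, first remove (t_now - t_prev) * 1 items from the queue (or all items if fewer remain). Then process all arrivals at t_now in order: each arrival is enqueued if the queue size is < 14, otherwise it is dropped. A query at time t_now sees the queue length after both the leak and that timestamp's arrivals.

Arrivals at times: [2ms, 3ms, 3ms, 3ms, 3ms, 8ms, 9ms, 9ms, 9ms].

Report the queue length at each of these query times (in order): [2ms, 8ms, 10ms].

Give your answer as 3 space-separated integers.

Answer: 1 1 2

Derivation:
Queue lengths at query times:
  query t=2ms: backlog = 1
  query t=8ms: backlog = 1
  query t=10ms: backlog = 2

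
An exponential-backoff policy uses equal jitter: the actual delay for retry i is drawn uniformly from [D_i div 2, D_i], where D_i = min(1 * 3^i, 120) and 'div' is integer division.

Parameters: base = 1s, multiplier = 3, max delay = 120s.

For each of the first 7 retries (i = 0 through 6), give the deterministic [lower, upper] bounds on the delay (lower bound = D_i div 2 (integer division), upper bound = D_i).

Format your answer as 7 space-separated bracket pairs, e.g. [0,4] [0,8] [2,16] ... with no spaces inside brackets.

Answer: [0,1] [1,3] [4,9] [13,27] [40,81] [60,120] [60,120]

Derivation:
Computing bounds per retry:
  i=0: D_i=min(1*3^0,120)=1, bounds=[0,1]
  i=1: D_i=min(1*3^1,120)=3, bounds=[1,3]
  i=2: D_i=min(1*3^2,120)=9, bounds=[4,9]
  i=3: D_i=min(1*3^3,120)=27, bounds=[13,27]
  i=4: D_i=min(1*3^4,120)=81, bounds=[40,81]
  i=5: D_i=min(1*3^5,120)=120, bounds=[60,120]
  i=6: D_i=min(1*3^6,120)=120, bounds=[60,120]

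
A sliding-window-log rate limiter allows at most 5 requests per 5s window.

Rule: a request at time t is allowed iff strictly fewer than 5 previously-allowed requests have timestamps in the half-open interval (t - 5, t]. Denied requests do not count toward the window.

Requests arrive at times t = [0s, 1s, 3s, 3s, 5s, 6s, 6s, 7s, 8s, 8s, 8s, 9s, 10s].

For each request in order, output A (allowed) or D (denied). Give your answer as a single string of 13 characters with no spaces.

Tracking allowed requests in the window:
  req#1 t=0s: ALLOW
  req#2 t=1s: ALLOW
  req#3 t=3s: ALLOW
  req#4 t=3s: ALLOW
  req#5 t=5s: ALLOW
  req#6 t=6s: ALLOW
  req#7 t=6s: ALLOW
  req#8 t=7s: DENY
  req#9 t=8s: ALLOW
  req#10 t=8s: ALLOW
  req#11 t=8s: DENY
  req#12 t=9s: DENY
  req#13 t=10s: ALLOW

Answer: AAAAAAADAADDA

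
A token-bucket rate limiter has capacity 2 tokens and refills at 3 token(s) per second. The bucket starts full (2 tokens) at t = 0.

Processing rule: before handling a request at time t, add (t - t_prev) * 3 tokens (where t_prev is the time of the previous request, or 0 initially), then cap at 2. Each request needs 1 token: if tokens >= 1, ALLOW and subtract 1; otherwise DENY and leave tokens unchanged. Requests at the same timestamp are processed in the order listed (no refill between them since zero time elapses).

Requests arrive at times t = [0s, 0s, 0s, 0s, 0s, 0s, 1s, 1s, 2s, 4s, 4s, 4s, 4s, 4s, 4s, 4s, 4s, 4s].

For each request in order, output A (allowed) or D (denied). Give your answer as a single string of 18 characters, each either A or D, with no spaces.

Simulating step by step:
  req#1 t=0s: ALLOW
  req#2 t=0s: ALLOW
  req#3 t=0s: DENY
  req#4 t=0s: DENY
  req#5 t=0s: DENY
  req#6 t=0s: DENY
  req#7 t=1s: ALLOW
  req#8 t=1s: ALLOW
  req#9 t=2s: ALLOW
  req#10 t=4s: ALLOW
  req#11 t=4s: ALLOW
  req#12 t=4s: DENY
  req#13 t=4s: DENY
  req#14 t=4s: DENY
  req#15 t=4s: DENY
  req#16 t=4s: DENY
  req#17 t=4s: DENY
  req#18 t=4s: DENY

Answer: AADDDDAAAAADDDDDDD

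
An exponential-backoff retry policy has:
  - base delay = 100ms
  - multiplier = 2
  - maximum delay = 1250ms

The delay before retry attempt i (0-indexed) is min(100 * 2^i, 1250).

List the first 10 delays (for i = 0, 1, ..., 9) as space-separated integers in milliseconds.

Computing each delay:
  i=0: min(100*2^0, 1250) = 100
  i=1: min(100*2^1, 1250) = 200
  i=2: min(100*2^2, 1250) = 400
  i=3: min(100*2^3, 1250) = 800
  i=4: min(100*2^4, 1250) = 1250
  i=5: min(100*2^5, 1250) = 1250
  i=6: min(100*2^6, 1250) = 1250
  i=7: min(100*2^7, 1250) = 1250
  i=8: min(100*2^8, 1250) = 1250
  i=9: min(100*2^9, 1250) = 1250

Answer: 100 200 400 800 1250 1250 1250 1250 1250 1250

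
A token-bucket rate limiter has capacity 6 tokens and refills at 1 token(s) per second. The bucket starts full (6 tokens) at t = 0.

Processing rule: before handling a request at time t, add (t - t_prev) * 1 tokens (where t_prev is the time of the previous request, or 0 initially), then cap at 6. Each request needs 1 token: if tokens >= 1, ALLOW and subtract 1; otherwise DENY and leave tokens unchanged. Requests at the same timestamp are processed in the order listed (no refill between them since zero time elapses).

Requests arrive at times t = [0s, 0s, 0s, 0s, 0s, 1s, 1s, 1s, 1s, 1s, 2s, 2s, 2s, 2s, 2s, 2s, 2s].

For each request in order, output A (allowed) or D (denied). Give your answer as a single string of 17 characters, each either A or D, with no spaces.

Answer: AAAAAAADDDADDDDDD

Derivation:
Simulating step by step:
  req#1 t=0s: ALLOW
  req#2 t=0s: ALLOW
  req#3 t=0s: ALLOW
  req#4 t=0s: ALLOW
  req#5 t=0s: ALLOW
  req#6 t=1s: ALLOW
  req#7 t=1s: ALLOW
  req#8 t=1s: DENY
  req#9 t=1s: DENY
  req#10 t=1s: DENY
  req#11 t=2s: ALLOW
  req#12 t=2s: DENY
  req#13 t=2s: DENY
  req#14 t=2s: DENY
  req#15 t=2s: DENY
  req#16 t=2s: DENY
  req#17 t=2s: DENY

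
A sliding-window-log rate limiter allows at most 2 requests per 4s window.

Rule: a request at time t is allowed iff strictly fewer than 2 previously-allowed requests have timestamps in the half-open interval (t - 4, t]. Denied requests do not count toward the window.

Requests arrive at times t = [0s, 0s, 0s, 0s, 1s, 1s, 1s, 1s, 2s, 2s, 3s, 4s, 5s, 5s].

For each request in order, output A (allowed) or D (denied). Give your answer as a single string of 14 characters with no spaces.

Tracking allowed requests in the window:
  req#1 t=0s: ALLOW
  req#2 t=0s: ALLOW
  req#3 t=0s: DENY
  req#4 t=0s: DENY
  req#5 t=1s: DENY
  req#6 t=1s: DENY
  req#7 t=1s: DENY
  req#8 t=1s: DENY
  req#9 t=2s: DENY
  req#10 t=2s: DENY
  req#11 t=3s: DENY
  req#12 t=4s: ALLOW
  req#13 t=5s: ALLOW
  req#14 t=5s: DENY

Answer: AADDDDDDDDDAAD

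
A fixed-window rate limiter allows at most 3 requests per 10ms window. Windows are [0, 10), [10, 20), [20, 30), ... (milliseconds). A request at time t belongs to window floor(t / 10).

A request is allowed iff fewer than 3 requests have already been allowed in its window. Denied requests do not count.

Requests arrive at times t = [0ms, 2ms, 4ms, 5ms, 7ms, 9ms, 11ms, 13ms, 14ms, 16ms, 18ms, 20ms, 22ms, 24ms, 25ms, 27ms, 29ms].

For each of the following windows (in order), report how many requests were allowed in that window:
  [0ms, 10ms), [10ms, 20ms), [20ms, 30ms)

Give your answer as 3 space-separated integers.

Answer: 3 3 3

Derivation:
Processing requests:
  req#1 t=0ms (window 0): ALLOW
  req#2 t=2ms (window 0): ALLOW
  req#3 t=4ms (window 0): ALLOW
  req#4 t=5ms (window 0): DENY
  req#5 t=7ms (window 0): DENY
  req#6 t=9ms (window 0): DENY
  req#7 t=11ms (window 1): ALLOW
  req#8 t=13ms (window 1): ALLOW
  req#9 t=14ms (window 1): ALLOW
  req#10 t=16ms (window 1): DENY
  req#11 t=18ms (window 1): DENY
  req#12 t=20ms (window 2): ALLOW
  req#13 t=22ms (window 2): ALLOW
  req#14 t=24ms (window 2): ALLOW
  req#15 t=25ms (window 2): DENY
  req#16 t=27ms (window 2): DENY
  req#17 t=29ms (window 2): DENY

Allowed counts by window: 3 3 3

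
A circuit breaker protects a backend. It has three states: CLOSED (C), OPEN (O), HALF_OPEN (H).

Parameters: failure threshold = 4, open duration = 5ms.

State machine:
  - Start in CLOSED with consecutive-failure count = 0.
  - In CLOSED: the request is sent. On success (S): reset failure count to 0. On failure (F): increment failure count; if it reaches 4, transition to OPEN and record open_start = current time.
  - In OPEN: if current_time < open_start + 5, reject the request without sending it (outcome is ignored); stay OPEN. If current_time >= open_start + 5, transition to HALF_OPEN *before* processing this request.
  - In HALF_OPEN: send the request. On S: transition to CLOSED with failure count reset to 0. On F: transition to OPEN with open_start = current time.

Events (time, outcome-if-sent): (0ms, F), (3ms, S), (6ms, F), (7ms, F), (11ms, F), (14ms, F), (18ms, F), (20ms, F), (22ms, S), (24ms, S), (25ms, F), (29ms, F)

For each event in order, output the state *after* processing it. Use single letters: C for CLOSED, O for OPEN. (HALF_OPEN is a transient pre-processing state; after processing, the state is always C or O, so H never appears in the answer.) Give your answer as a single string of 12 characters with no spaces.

Answer: CCCCCOOOOOOO

Derivation:
State after each event:
  event#1 t=0ms outcome=F: state=CLOSED
  event#2 t=3ms outcome=S: state=CLOSED
  event#3 t=6ms outcome=F: state=CLOSED
  event#4 t=7ms outcome=F: state=CLOSED
  event#5 t=11ms outcome=F: state=CLOSED
  event#6 t=14ms outcome=F: state=OPEN
  event#7 t=18ms outcome=F: state=OPEN
  event#8 t=20ms outcome=F: state=OPEN
  event#9 t=22ms outcome=S: state=OPEN
  event#10 t=24ms outcome=S: state=OPEN
  event#11 t=25ms outcome=F: state=OPEN
  event#12 t=29ms outcome=F: state=OPEN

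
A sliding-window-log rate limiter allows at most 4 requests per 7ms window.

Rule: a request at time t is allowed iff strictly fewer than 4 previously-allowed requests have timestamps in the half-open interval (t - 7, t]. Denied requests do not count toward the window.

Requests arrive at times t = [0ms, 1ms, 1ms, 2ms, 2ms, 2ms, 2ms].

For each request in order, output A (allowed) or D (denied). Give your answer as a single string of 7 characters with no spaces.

Tracking allowed requests in the window:
  req#1 t=0ms: ALLOW
  req#2 t=1ms: ALLOW
  req#3 t=1ms: ALLOW
  req#4 t=2ms: ALLOW
  req#5 t=2ms: DENY
  req#6 t=2ms: DENY
  req#7 t=2ms: DENY

Answer: AAAADDD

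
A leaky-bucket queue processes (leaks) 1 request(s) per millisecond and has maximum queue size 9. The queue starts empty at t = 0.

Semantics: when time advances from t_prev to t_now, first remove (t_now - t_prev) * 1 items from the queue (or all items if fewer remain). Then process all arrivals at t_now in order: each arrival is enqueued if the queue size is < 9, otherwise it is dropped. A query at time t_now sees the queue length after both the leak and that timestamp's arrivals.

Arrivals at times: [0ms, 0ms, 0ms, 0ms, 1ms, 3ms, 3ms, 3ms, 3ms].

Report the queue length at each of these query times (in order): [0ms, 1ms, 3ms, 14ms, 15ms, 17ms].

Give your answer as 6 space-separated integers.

Queue lengths at query times:
  query t=0ms: backlog = 4
  query t=1ms: backlog = 4
  query t=3ms: backlog = 6
  query t=14ms: backlog = 0
  query t=15ms: backlog = 0
  query t=17ms: backlog = 0

Answer: 4 4 6 0 0 0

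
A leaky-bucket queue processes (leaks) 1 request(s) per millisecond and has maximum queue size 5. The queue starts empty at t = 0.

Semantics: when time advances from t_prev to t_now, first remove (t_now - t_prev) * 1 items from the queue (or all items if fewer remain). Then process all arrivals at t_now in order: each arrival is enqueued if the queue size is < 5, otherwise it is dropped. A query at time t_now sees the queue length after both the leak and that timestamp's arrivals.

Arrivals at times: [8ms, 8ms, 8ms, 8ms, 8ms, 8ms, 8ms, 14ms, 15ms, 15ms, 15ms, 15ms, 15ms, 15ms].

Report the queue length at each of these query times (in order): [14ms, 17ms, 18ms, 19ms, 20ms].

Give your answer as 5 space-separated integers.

Queue lengths at query times:
  query t=14ms: backlog = 1
  query t=17ms: backlog = 3
  query t=18ms: backlog = 2
  query t=19ms: backlog = 1
  query t=20ms: backlog = 0

Answer: 1 3 2 1 0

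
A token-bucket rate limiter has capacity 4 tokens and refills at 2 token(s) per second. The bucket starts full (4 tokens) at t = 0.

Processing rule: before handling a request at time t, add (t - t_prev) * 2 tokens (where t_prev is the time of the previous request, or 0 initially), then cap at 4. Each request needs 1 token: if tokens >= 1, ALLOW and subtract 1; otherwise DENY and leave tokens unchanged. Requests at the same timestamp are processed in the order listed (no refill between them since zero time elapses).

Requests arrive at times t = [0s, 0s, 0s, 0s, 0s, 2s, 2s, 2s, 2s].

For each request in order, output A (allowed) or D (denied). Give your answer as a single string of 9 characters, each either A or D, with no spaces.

Simulating step by step:
  req#1 t=0s: ALLOW
  req#2 t=0s: ALLOW
  req#3 t=0s: ALLOW
  req#4 t=0s: ALLOW
  req#5 t=0s: DENY
  req#6 t=2s: ALLOW
  req#7 t=2s: ALLOW
  req#8 t=2s: ALLOW
  req#9 t=2s: ALLOW

Answer: AAAADAAAA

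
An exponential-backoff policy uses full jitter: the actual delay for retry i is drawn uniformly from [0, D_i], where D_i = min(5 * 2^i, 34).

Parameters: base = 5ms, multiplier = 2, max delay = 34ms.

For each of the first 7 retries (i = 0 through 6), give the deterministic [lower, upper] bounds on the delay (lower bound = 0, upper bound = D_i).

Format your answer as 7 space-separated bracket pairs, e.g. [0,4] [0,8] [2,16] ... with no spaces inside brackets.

Computing bounds per retry:
  i=0: D_i=min(5*2^0,34)=5, bounds=[0,5]
  i=1: D_i=min(5*2^1,34)=10, bounds=[0,10]
  i=2: D_i=min(5*2^2,34)=20, bounds=[0,20]
  i=3: D_i=min(5*2^3,34)=34, bounds=[0,34]
  i=4: D_i=min(5*2^4,34)=34, bounds=[0,34]
  i=5: D_i=min(5*2^5,34)=34, bounds=[0,34]
  i=6: D_i=min(5*2^6,34)=34, bounds=[0,34]

Answer: [0,5] [0,10] [0,20] [0,34] [0,34] [0,34] [0,34]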